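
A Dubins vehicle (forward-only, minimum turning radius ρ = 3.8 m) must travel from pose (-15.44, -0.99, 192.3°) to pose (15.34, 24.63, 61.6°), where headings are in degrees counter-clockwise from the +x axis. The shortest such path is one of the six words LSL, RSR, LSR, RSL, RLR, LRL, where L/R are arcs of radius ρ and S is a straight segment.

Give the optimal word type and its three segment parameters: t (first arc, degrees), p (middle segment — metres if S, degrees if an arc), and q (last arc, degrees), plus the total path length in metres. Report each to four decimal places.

RSL: t = 164.1767°, p = 36.0903 m, q = 33.4767°, L = 49.1991 m

Let ψ = atan2(Δy, Δx) = atan2(25.62, 30.78) = 39.7726° be the start→goal bearing.
Normalize: d = |goal − start| / ρ = 40.047382/3.8 = 10.538785, α = (θ_start − ψ) mod 360° = 152.5274° = 2.662105 rad, β = (θ_goal − ψ) mod 360° = 21.8274° = 0.380960 rad.
Common terms: sin α = 0.461324, cos α = -0.887232, sin β = 0.371812, cos β = 0.928308, cos(α−β) = -0.652098, d² = 111.065983. Work in radians in the unit-radius frame; every candidate has L = ρ·(t + p + q).
LSL: p² = 2 + d² − 2cos(α−β) + 2d(sin α − sin β) = 116.256886; p = √p² = 10.782249; φ = atan2(cos β − cos α, d + sin α − sin β) = 0.169188 rad; t = (φ − α) mod 2π = 3.790268 rad, q = (β − φ) mod 2π = 0.211772 rad → L = 3.8·(3.790268 + 10.782249 + 0.211772) = 3.8·14.784289 = 56.180297 m
RSR: p² = 2 + d² − 2cos(α−β) + 2d(sin β − sin α) = 112.483474; p = √p² = 10.605823; φ = atan2(cos α − cos β, d − sin α + sin β) = -0.172031 rad; t = (α − φ) mod 2π = 2.834136 rad, q = (φ − β) mod 2π = 5.730195 rad → L = 3.8·(2.834136 + 10.605823 + 5.730195) = 3.8·19.170153 = 72.846583 m
LSR: p² = d² − 2 + 2cos(α−β) + 2d(sin α + sin β) = 125.322272; p = √p² = 11.194743; φ = atan2(−cos α − cos β, d + sin α + sin β) − atan2(−2, p) = 0.173178 rad; t = (φ − α) mod 2π = 3.794258 rad, q = (φ − β) mod 2π = 6.075403 rad → L = 3.8·(3.794258 + 11.194743 + 6.075403) = 3.8·21.064404 = 80.044737 m
RSL: p² = d² − 2 + 2cos(α−β) − 2d(sin α + sin β) = 90.201301; p = √p² = 9.497437; φ = atan2(cos α + cos β, d − sin α − sin β) − atan2(2, p) = -0.203318 rad; t = (α − φ) mod 2π = 2.865424 rad, q = (β − φ) mod 2π = 0.584278 rad → L = 3.8·(2.865424 + 9.497437 + 0.584278) = 3.8·12.947139 = 49.199127 m
RLR: c = (6 − d² + 2cos(α−β) + 2d(sin α − sin β))/8 = -13.060434, |c| > 1 → infeasible
LRL: c = (6 − d² + 2cos(α−β) − 2d(sin α − sin β))/8 = -13.532111, |c| > 1 → infeasible
Shortest: RSL with L = 49.199127 m ≈ 49.1991 m
Convert RSL to answer units (arcs ×180/π): t = 2.865424·180/π = 164.1767°, p = ρ·p = 3.8·9.497437 = 36.0903 m, q = 0.584278·180/π = 33.4767°, L = 49.1991 m.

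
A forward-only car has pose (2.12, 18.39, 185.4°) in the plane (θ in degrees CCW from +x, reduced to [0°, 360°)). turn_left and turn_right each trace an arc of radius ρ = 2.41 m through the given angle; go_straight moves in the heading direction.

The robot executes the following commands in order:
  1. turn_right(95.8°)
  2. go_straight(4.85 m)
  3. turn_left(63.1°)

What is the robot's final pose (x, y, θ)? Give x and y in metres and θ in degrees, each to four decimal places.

(-1.7875, 27.8144, 152.7000°)

set_pose: (x, y, θ) = (2.1200, 18.3900, 185.4000°), ρ = 2.41
turn_right(95.8°): centre at ρ to the right, rotate −95.8° → (-0.5167, 20.8061, 89.6000°)
go_straight(4.85): x += 4.85·cos θ, y += 4.85·sin θ → (-0.4829, 25.6560, 89.6000°)
turn_left(63.1°): centre at ρ to the left, rotate +63.1° → (-1.7875, 27.8144, 152.7000°)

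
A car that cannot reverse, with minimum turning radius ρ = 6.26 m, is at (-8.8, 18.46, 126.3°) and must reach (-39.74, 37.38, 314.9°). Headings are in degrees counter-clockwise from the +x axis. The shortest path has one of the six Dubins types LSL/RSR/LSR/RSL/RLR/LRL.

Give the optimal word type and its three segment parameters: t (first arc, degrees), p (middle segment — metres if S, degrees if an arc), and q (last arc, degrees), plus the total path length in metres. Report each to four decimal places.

LSL: t = 2.1329°, p = 34.5251 m, q = 186.4671°, L = 55.1310 m

Let ψ = atan2(Δy, Δx) = atan2(18.92, -30.94) = 148.5540° be the start→goal bearing.
Normalize: d = |goal − start| / ρ = 36.266376/6.26 = 5.793351, α = (θ_start − ψ) mod 360° = 337.7460° = 5.894780 rad, β = (θ_goal − ψ) mod 360° = 166.3460° = 2.903286 rad.
Common terms: sin α = -0.378713, cos α = 0.925514, sin β = 0.236057, cos β = -0.971739, cos(α−β) = -0.988756, d² = 33.562913. Work in radians in the unit-radius frame; every candidate has L = ρ·(t + p + q).
LSL: p² = 2 + d² − 2cos(α−β) + 2d(sin α − sin β) = 30.417270; p = √p² = 5.515185; φ = atan2(cos β − cos α, d + sin α − sin β) = -0.351179 rad; t = (φ − α) mod 2π = 0.037226 rad, q = (β − φ) mod 2π = 3.254465 rad → L = 6.26·(0.037226 + 5.515185 + 3.254465) = 6.26·8.806876 = 55.131046 m
RSR: p² = 2 + d² − 2cos(α−β) + 2d(sin β − sin α) = 44.663581; p = √p² = 6.683082; φ = atan2(cos α − cos β, d − sin α + sin β) = 0.287848 rad; t = (α − φ) mod 2π = 5.606933 rad, q = (φ − β) mod 2π = 3.667747 rad → L = 6.26·(5.606933 + 6.683082 + 3.667747) = 6.26·15.957761 = 99.895586 m
LSR: p² = d² − 2 + 2cos(α−β) + 2d(sin α + sin β) = 27.932497; p = √p² = 5.285120; φ = atan2(−cos α − cos β, d + sin α + sin β) − atan2(−2, p) = 0.369947 rad; t = (φ − α) mod 2π = 0.758351 rad, q = (φ − β) mod 2π = 3.749846 rad → L = 6.26·(0.758351 + 5.285120 + 3.749846) = 6.26·9.793318 = 61.306168 m
RSL: p² = d² − 2 + 2cos(α−β) − 2d(sin α + sin β) = 31.238303; p = √p² = 5.589124; φ = atan2(cos α + cos β, d − sin α − sin β) − atan2(2, p) = -0.351427 rad; t = (α − φ) mod 2π = 6.246208 rad, q = (β − φ) mod 2π = 3.254713 rad → L = 6.26·(6.246208 + 5.589124 + 3.254713) = 6.26·15.090045 = 94.463680 m
RLR: c = (6 − d² + 2cos(α−β) + 2d(sin α − sin β))/8 = -4.582948, |c| > 1 → infeasible
LRL: c = (6 − d² + 2cos(α−β) − 2d(sin α − sin β))/8 = -2.802159, |c| > 1 → infeasible
Shortest: LSL with L = 55.131046 m ≈ 55.1310 m
Convert LSL to answer units (arcs ×180/π): t = 0.037226·180/π = 2.1329°, p = ρ·p = 6.26·5.515185 = 34.5251 m, q = 3.254465·180/π = 186.4671°, L = 55.1310 m.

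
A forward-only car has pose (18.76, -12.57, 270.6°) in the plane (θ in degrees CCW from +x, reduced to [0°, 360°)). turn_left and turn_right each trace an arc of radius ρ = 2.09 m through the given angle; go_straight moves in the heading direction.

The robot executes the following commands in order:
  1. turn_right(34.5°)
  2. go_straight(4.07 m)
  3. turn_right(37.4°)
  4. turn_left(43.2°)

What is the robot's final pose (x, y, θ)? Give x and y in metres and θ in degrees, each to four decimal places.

set_pose: (x, y, θ) = (18.7600, -12.5700, 270.6000°), ρ = 2.09
turn_right(34.5°): centre at ρ to the right, rotate −34.5° → (18.4048, -13.7576, 236.1000°)
go_straight(4.07): x += 4.07·cos θ, y += 4.07·sin θ → (16.1348, -17.1357, 236.1000°)
turn_right(37.4°): centre at ρ to the right, rotate −37.4° → (15.0702, -17.9497, 198.7000°)
turn_left(43.2°): centre at ρ to the left, rotate +43.2° → (13.8966, -18.9450, 241.9000°)

(13.8966, -18.9450, 241.9000°)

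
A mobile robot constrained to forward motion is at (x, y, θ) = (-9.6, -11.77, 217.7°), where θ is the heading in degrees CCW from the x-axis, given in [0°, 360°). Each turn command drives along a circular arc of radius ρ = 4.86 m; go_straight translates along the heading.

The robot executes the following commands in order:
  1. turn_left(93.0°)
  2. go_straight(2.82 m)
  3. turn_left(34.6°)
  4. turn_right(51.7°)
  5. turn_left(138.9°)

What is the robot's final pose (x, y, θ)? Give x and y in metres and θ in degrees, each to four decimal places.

set_pose: (x, y, θ) = (-9.6000, -11.7700, 217.7000°), ρ = 4.86
turn_left(93.0°): centre at ρ to the left, rotate +93.0° → (-10.3125, -18.7845, 310.7000°)
go_straight(2.82): x += 2.82·cos θ, y += 2.82·sin θ → (-8.4736, -20.9225, 310.7000°)
turn_left(34.6°): centre at ρ to the left, rotate +34.6° → (-6.0223, -22.4542, 345.3000°)
turn_right(51.7°): centre at ρ to the right, rotate −51.7° → (-2.8021, -25.2094, 293.6000°)
turn_left(138.9°): centre at ρ to the left, rotate +138.9° → (6.2865, -24.7252, 432.5000° ≡ 72.5000°)

(6.2865, -24.7252, 72.5000°)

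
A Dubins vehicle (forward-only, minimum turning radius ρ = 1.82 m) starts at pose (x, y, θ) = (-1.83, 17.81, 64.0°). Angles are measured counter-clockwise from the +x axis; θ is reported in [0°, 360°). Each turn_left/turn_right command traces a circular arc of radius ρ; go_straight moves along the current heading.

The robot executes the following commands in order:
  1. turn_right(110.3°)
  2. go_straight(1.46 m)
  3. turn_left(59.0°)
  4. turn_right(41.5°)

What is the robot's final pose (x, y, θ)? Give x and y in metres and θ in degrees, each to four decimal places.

(5.1231, 16.5154, 331.2000°)

set_pose: (x, y, θ) = (-1.8300, 17.8100, 64.0000°), ρ = 1.82
turn_right(110.3°): centre at ρ to the right, rotate −110.3° → (1.1216, 18.2696, -46.3000° ≡ 313.7000°)
go_straight(1.46): x += 1.46·cos θ, y += 1.46·sin θ → (2.1303, 17.2140, 313.7000°)
turn_left(59.0°): centre at ρ to the left, rotate +59.0° → (3.8462, 16.6960, 372.7000° ≡ 12.7000°)
turn_right(41.5°): centre at ρ to the right, rotate −41.5° → (5.1231, 16.5154, -28.8000° ≡ 331.2000°)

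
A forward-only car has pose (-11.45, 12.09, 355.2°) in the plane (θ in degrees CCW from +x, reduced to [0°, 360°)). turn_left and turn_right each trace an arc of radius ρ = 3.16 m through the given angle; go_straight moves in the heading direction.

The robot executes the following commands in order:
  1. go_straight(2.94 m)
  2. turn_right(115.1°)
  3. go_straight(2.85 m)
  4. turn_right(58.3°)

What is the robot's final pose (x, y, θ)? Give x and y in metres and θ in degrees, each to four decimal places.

set_pose: (x, y, θ) = (-11.4500, 12.0900, 355.2000°), ρ = 3.16
go_straight(2.94): x += 2.94·cos θ, y += 2.94·sin θ → (-8.5203, 11.8440, 355.2000°)
turn_right(115.1°): centre at ρ to the right, rotate −115.1° → (-6.0453, 7.1198, 240.1000°)
go_straight(2.85): x += 2.85·cos θ, y += 2.85·sin θ → (-7.4660, 4.6492, 240.1000°)
turn_right(58.3°): centre at ρ to the right, rotate −58.3° → (-10.1062, 3.0660, 181.8000°)

(-10.1062, 3.0660, 181.8000°)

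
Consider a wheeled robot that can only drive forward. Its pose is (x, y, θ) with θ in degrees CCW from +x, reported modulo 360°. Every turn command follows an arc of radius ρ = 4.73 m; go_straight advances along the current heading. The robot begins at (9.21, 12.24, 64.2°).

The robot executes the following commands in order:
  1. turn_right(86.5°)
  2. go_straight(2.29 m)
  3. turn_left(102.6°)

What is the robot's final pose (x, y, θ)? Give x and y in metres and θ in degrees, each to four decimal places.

(23.8393, 17.2679, 80.3000°)

set_pose: (x, y, θ) = (9.2100, 12.2400, 64.2000°), ρ = 4.73
turn_right(86.5°): centre at ρ to the right, rotate −86.5° → (15.2633, 14.5576, -22.3000° ≡ 337.7000°)
go_straight(2.29): x += 2.29·cos θ, y += 2.29·sin θ → (17.3821, 13.6886, 337.7000°)
turn_left(102.6°): centre at ρ to the left, rotate +102.6° → (23.8393, 17.2679, 440.3000° ≡ 80.3000°)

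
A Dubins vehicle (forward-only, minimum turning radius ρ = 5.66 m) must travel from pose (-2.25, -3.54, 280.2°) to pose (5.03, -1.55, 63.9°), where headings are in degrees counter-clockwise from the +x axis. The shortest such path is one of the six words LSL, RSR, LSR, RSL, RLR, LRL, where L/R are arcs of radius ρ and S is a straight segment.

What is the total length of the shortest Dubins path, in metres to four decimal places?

36.2198 m

Let ψ = atan2(Δy, Δx) = atan2(1.99, 7.28) = 15.2884° be the start→goal bearing.
Normalize: d = |goal − start| / ρ = 7.547086/5.66 = 1.333407, α = (θ_start − ψ) mod 360° = 264.9116° = 4.623579 rad, β = (θ_goal − ψ) mod 360° = 48.6116° = 0.848432 rad.
Common terms: sin α = -0.996059, cos α = -0.088693, sin β = 0.750245, cos β = 0.661160, cos(α−β) = -0.805928, d² = 1.777975. Work in radians in the unit-radius frame; every candidate has L = ρ·(t + p + q).
LSL: p² = 2 + d² − 2cos(α−β) + 2d(sin α − sin β) = 0.732763; p = √p² = 0.856016; φ = atan2(cos β − cos α, d + sin α − sin β) = 2.074128 rad; t = (φ − α) mod 2π = 3.733734 rad, q = (β − φ) mod 2π = 5.057489 rad → L = 5.66·(3.733734 + 0.856016 + 5.057489) = 5.66·9.647239 = 54.603374 m
RSR: p² = 2 + d² − 2cos(α−β) + 2d(sin β − sin α) = 10.046900; p = √p² = 3.169685; φ = atan2(cos α − cos β, d − sin α + sin β) = -0.238834 rad; t = (α − φ) mod 2π = 4.862414 rad, q = (φ − β) mod 2π = 5.195919 rad → L = 5.66·(4.862414 + 3.169685 + 5.195919) = 5.66·13.228017 = 74.870577 m
LSR: p² = d² − 2 + 2cos(α−β) + 2d(sin α + sin β) = -2.489422 < 0 → infeasible
RSL: p² = d² − 2 + 2cos(α−β) − 2d(sin α + sin β) = -1.178340 < 0 → infeasible
RLR: c = (6 − d² + 2cos(α−β) + 2d(sin α − sin β))/8 = -0.255863; p = 2π − arccos c = 4.453649 rad; φ = atan2(cos α − cos β, d − sin α + sin β) = -0.238834 rad; t = (α − φ + p/2) mod 2π = 0.806053 rad, q = (α − β − t + p) mod 2π = 1.139558 rad → L = 5.66·(0.806053 + 4.453649 + 1.139558) = 5.66·6.399260 = 36.219812 m
LRL: c = (6 − d² + 2cos(α−β) − 2d(sin α − sin β))/8 = 0.908405; p = 2π − arccos c = 5.851841 rad; φ = atan2(cos β − cos α, d + sin α − sin β) = 2.074128 rad; t = (φ − α + p/2) mod 2π = 0.376469 rad, q = (β − α − t + p) mod 2π = 1.700225 rad → L = 5.66·(0.376469 + 5.851841 + 1.700225) = 5.66·7.928535 = 44.875510 m
Shortest: RLR with L = 36.219812 m ≈ 36.2198 m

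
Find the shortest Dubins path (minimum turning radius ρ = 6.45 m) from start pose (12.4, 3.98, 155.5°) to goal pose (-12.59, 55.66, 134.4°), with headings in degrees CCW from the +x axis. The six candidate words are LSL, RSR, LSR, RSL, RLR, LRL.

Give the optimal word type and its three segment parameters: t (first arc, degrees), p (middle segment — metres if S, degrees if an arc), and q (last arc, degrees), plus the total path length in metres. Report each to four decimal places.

RSL: t = 41.7417°, p = 50.8002 m, q = 20.6417°, L = 57.8230 m

Let ψ = atan2(Δy, Δx) = atan2(51.68, -24.99) = 115.8062° be the start→goal bearing.
Normalize: d = |goal − start| / ρ = 57.404900/6.45 = 8.899984, α = (θ_start − ψ) mod 360° = 39.6938° = 0.692787 rad, β = (θ_goal − ψ) mod 360° = 18.5938° = 0.324523 rad.
Common terms: sin α = 0.638684, cos α = 0.769469, sin β = 0.318857, cos β = 0.947803, cos(α−β) = 0.932954, d² = 79.209723. Work in radians in the unit-radius frame; every candidate has L = ρ·(t + p + q).
LSL: p² = 2 + d² − 2cos(α−β) + 2d(sin α − sin β) = 85.036742; p = √p² = 9.221537; φ = atan2(cos β − cos α, d + sin α − sin β) = 0.019340 rad; t = (φ − α) mod 2π = 5.609738 rad, q = (β − φ) mod 2π = 0.305183 rad → L = 6.45·(5.609738 + 9.221537 + 0.305183) = 6.45·15.136458 = 97.630152 m
RSR: p² = 2 + d² − 2cos(α−β) + 2d(sin β − sin α) = 73.650890; p = √p² = 8.582010; φ = atan2(cos α − cos β, d − sin α + sin β) = -0.020781 rad; t = (α − φ) mod 2π = 0.713569 rad, q = (φ − β) mod 2π = 5.937881 rad → L = 6.45·(0.713569 + 8.582010 + 5.937881) = 6.45·15.233459 = 98.255814 m
LSR: p² = d² − 2 + 2cos(α−β) + 2d(sin α + sin β) = 96.119830; p = √p² = 9.804072; φ = atan2(−cos α − cos β, d + sin α + sin β) − atan2(−2, p) = 0.028757 rad; t = (φ − α) mod 2π = 5.619155 rad, q = (φ − β) mod 2π = 5.987420 rad → L = 6.45·(5.619155 + 9.804072 + 5.987420) = 6.45·21.410647 = 138.098676 m
RSL: p² = d² − 2 + 2cos(α−β) − 2d(sin α + sin β) = 62.031431; p = √p² = 7.876003; φ = atan2(cos α + cos β, d − sin α − sin β) − atan2(2, p) = -0.035743 rad; t = (α − φ) mod 2π = 0.728530 rad, q = (β − φ) mod 2π = 0.360266 rad → L = 6.45·(0.728530 + 7.876003 + 0.360266) = 6.45·8.964799 = 57.822955 m
RLR: c = (6 − d² + 2cos(α−β) + 2d(sin α − sin β))/8 = -8.206361, |c| > 1 → infeasible
LRL: c = (6 − d² + 2cos(α−β) − 2d(sin α − sin β))/8 = -9.629593, |c| > 1 → infeasible
Shortest: RSL with L = 57.822955 m ≈ 57.8230 m
Convert RSL to answer units (arcs ×180/π): t = 0.728530·180/π = 41.7417°, p = ρ·p = 6.45·7.876003 = 50.8002 m, q = 0.360266·180/π = 20.6417°, L = 57.8230 m.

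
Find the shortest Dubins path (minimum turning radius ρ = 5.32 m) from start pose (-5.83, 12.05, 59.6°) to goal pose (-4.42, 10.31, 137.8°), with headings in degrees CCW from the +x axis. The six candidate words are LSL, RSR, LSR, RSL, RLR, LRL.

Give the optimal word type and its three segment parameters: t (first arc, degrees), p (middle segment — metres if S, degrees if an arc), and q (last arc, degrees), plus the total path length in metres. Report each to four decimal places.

Let ψ = atan2(Δy, Δx) = atan2(-1.74, 1.41) = -50.9806° be the start→goal bearing.
Normalize: d = |goal − start| / ρ = 2.239576/5.32 = 0.420973, α = (θ_start − ψ) mod 360° = 110.5806° = 1.929996 rad, β = (θ_goal − ψ) mod 360° = 188.7806° = 3.294843 rad.
Common terms: sin α = 0.936179, cos α = -0.351525, sin β = -0.152651, cos β = -0.988280, cos(α−β) = 0.204496, d² = 0.177218. Work in radians in the unit-radius frame; every candidate has L = ρ·(t + p + q).
LSL: p² = 2 + d² − 2cos(α−β) + 2d(sin α − sin β) = 2.684962; p = √p² = 1.638585; φ = atan2(cos β − cos α, d + sin α − sin β) = -0.399112 rad; t = (φ − α) mod 2π = 3.954077 rad, q = (β − φ) mod 2π = 3.693956 rad → L = 5.32·(3.954077 + 1.638585 + 3.693956) = 5.32·9.286618 = 49.404808 m
RSR: p² = 2 + d² − 2cos(α−β) + 2d(sin β − sin α) = 0.851490; p = √p² = 0.922762; φ = atan2(cos α − cos β, d − sin α + sin β) = 2.380030 rad; t = (α − φ) mod 2π = 5.833151 rad, q = (φ − β) mod 2π = 5.368372 rad → L = 5.32·(5.833151 + 0.922762 + 5.368372) = 5.32·12.124285 = 64.501199 m
LSR: p² = d² − 2 + 2cos(α−β) + 2d(sin α + sin β) = -0.754102 < 0 → infeasible
RSL: p² = d² − 2 + 2cos(α−β) − 2d(sin α + sin β) = -2.073477 < 0 → infeasible
RLR: c = (6 − d² + 2cos(α−β) + 2d(sin α − sin β))/8 = 0.893564; p = 2π − arccos c = 5.817611 rad; φ = atan2(cos α − cos β, d − sin α + sin β) = 2.380030 rad; t = (α − φ + p/2) mod 2π = 2.458771 rad, q = (α − β − t + p) mod 2π = 1.993992 rad → L = 5.32·(2.458771 + 5.817611 + 1.993992) = 5.32·10.270374 = 54.638388 m
LRL: c = (6 − d² + 2cos(α−β) − 2d(sin α − sin β))/8 = 0.664380; p = 2π − arccos c = 5.439053 rad; φ = atan2(cos β − cos α, d + sin α − sin β) = -0.399112 rad; t = (φ − α + p/2) mod 2π = 0.390418 rad, q = (β − α − t + p) mod 2π = 0.130297 rad → L = 5.32·(0.390418 + 5.439053 + 0.130297) = 5.32·5.959767 = 31.705963 m
Shortest: LRL with L = 31.705963 m ≈ 31.7060 m
Convert LRL to answer units (arcs ×180/π): t = 0.390418·180/π = 22.3693°, p = 5.439053·180/π = 311.6348°, q = 0.130297·180/π = 7.4654°, L = 31.7060 m.

LRL: t = 22.3693°, p = 311.6348°, q = 7.4654°, L = 31.7060 m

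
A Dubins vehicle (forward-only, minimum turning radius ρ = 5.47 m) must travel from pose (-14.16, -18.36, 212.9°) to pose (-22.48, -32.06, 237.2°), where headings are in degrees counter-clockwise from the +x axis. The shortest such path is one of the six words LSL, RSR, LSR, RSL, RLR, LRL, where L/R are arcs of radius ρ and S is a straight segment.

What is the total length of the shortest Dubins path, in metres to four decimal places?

Let ψ = atan2(Δy, Δx) = atan2(-13.70, -8.32) = -121.2703° be the start→goal bearing.
Normalize: d = |goal − start| / ρ = 16.028487/5.47 = 2.930254, α = (θ_start − ψ) mod 360° = 334.1703° = 5.832372 rad, β = (θ_goal − ψ) mod 360° = 358.4703° = 6.256487 rad.
Common terms: sin α = -0.435698, cos α = 0.900093, sin β = -0.026695, cos β = 0.999644, cos(α−β) = 0.911403, d² = 8.586386. Work in radians in the unit-radius frame; every candidate has L = ρ·(t + p + q).
LSL: p² = 2 + d² − 2cos(α−β) + 2d(sin α − sin β) = 6.366617; p = √p² = 2.523216; φ = atan2(cos β − cos α, d + sin α − sin β) = 0.039464 rad; t = (φ − α) mod 2π = 0.490278 rad, q = (β − φ) mod 2π = 6.217022 rad → L = 5.47·(0.490278 + 2.523216 + 6.217022) = 5.47·9.230516 = 50.490922 m
RSR: p² = 2 + d² − 2cos(α−β) + 2d(sin β − sin α) = 11.160542; p = √p² = 3.340740; φ = atan2(cos α − cos β, d − sin α + sin β) = -0.029803 rad; t = (α − φ) mod 2π = 5.862175 rad, q = (φ − β) mod 2π = 6.280081 rad → L = 5.47·(5.862175 + 3.340740 + 6.280081) = 5.47·15.482995 = 84.691985 m
LSR: p² = d² − 2 + 2cos(α−β) + 2d(sin α + sin β) = 5.699332; p = √p² = 2.387327; φ = atan2(−cos α − cos β, d + sin α + sin β) − atan2(−2, p) = 0.041296 rad; t = (φ − α) mod 2π = 0.492109 rad, q = (φ − β) mod 2π = 0.067994 rad → L = 5.47·(0.492109 + 2.387327 + 0.067994) = 5.47·2.947431 = 16.122448 m
RSL: p² = d² − 2 + 2cos(α−β) − 2d(sin α + sin β) = 11.119053; p = √p² = 3.334524; φ = atan2(cos α + cos β, d − sin α − sin β) − atan2(2, p) = -0.029806 rad; t = (α − φ) mod 2π = 5.862178 rad, q = (β − φ) mod 2π = 0.003108 rad → L = 5.47·(5.862178 + 3.334524 + 0.003108) = 5.47·9.199810 = 50.322961 m
RLR: c = (6 − d² + 2cos(α−β) + 2d(sin α − sin β))/8 = -0.395068; p = 2π − arccos c = 4.306247 rad; φ = atan2(cos α − cos β, d − sin α + sin β) = -0.029803 rad; t = (α − φ + p/2) mod 2π = 1.732113 rad, q = (α − β − t + p) mod 2π = 2.150019 rad → L = 5.47·(1.732113 + 4.306247 + 2.150019) = 5.47·8.188380 = 44.790437 m
LRL: c = (6 − d² + 2cos(α−β) − 2d(sin α − sin β))/8 = 0.204173; p = 2π − arccos c = 4.918008 rad; φ = atan2(cos β − cos α, d + sin α − sin β) = 0.039464 rad; t = (φ − α + p/2) mod 2π = 2.949282 rad, q = (β − α − t + p) mod 2π = 2.392841 rad → L = 5.47·(2.949282 + 4.918008 + 2.392841) = 5.47·10.260130 = 56.122913 m
Shortest: LSR with L = 16.122448 m ≈ 16.1224 m

16.1224 m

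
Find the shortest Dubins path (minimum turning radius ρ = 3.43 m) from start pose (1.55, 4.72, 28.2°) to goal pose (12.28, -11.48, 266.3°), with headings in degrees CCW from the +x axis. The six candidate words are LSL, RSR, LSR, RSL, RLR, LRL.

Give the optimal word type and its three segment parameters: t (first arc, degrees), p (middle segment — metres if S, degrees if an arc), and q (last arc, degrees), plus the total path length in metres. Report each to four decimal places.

Let ψ = atan2(Δy, Δx) = atan2(-16.20, 10.73) = -56.4817° be the start→goal bearing.
Normalize: d = |goal − start| / ρ = 19.431235/3.43 = 5.665083, α = (θ_start − ψ) mod 360° = 84.6817° = 1.477974 rad, β = (θ_goal − ψ) mod 360° = 322.7817° = 5.633603 rad.
Common terms: sin α = 0.995695, cos α = 0.092689, sin β = -0.604854, cos β = 0.796336, cos(α−β) = -0.528438, d² = 32.093167. Work in radians in the unit-radius frame; every candidate has L = ρ·(t + p + q).
LSL: p² = 2 + d² − 2cos(α−β) + 2d(sin α − sin β) = 53.284530; p = √p² = 7.299625; φ = atan2(cos β − cos α, d + sin α − sin β) = 0.096545 rad; t = (φ − α) mod 2π = 4.901756 rad, q = (β − φ) mod 2π = 5.537058 rad → L = 3.43·(4.901756 + 7.299625 + 5.537058) = 3.43·17.738440 = 60.842848 m
RSR: p² = 2 + d² − 2cos(α−β) + 2d(sin β − sin α) = 17.015558; p = √p² = 4.124992; φ = atan2(cos α − cos β, d − sin α + sin β) = -0.171420 rad; t = (α − φ) mod 2π = 1.649394 rad, q = (φ − β) mod 2π = 0.478163 rad → L = 3.43·(1.649394 + 4.124992 + 0.478163) = 3.43·6.252548 = 21.446240 m
LSR: p² = d² − 2 + 2cos(α−β) + 2d(sin α + sin β) = 33.464586; p = √p² = 5.784858; φ = atan2(−cos α − cos β, d + sin α + sin β) − atan2(−2, p) = 0.187104 rad; t = (φ − α) mod 2π = 4.992316 rad, q = (φ − β) mod 2π = 0.836687 rad → L = 3.43·(4.992316 + 5.784858 + 0.836687) = 3.43·11.613861 = 39.835543 m
RSL: p² = d² − 2 + 2cos(α−β) − 2d(sin α + sin β) = 24.607994; p = √p² = 4.960645; φ = atan2(cos α + cos β, d − sin α − sin β) − atan2(2, p) = -0.216249 rad; t = (α − φ) mod 2π = 1.694223 rad, q = (β − φ) mod 2π = 5.849852 rad → L = 3.43·(1.694223 + 4.960645 + 5.849852) = 3.43·12.504719 = 42.891187 m
RLR: c = (6 − d² + 2cos(α−β) + 2d(sin α − sin β))/8 = -1.126945, |c| > 1 → infeasible
LRL: c = (6 − d² + 2cos(α−β) − 2d(sin α − sin β))/8 = -5.660566, |c| > 1 → infeasible
Shortest: RSR with L = 21.446240 m ≈ 21.4462 m
Convert RSR to answer units (arcs ×180/π): t = 1.649394·180/π = 94.5033°, p = ρ·p = 3.43·4.124992 = 14.1487 m, q = 0.478163·180/π = 27.3967°, L = 21.4462 m.

RSR: t = 94.5033°, p = 14.1487 m, q = 27.3967°, L = 21.4462 m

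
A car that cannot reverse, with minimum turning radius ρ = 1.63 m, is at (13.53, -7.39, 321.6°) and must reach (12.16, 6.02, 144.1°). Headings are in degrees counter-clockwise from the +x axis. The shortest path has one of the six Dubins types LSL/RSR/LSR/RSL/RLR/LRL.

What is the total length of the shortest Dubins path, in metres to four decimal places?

16.5077 m

Let ψ = atan2(Δy, Δx) = atan2(13.41, -1.37) = 95.8332° be the start→goal bearing.
Normalize: d = |goal − start| / ρ = 13.479800/1.63 = 8.269816, α = (θ_start − ψ) mod 360° = 225.7668° = 3.940373 rad, β = (θ_goal − ψ) mod 360° = 48.2668° = 0.842414 rad.
Common terms: sin α = -0.716506, cos α = -0.697581, sin β = 0.746252, cos β = 0.665663, cos(α−β) = -0.999048, d² = 68.389853. Work in radians in the unit-radius frame; every candidate has L = ρ·(t + p + q).
LSL: p² = 2 + d² − 2cos(α−β) + 2d(sin α − sin β) = 48.194471; p = √p² = 6.942224; φ = atan2(cos β − cos α, d + sin α − sin β) = 0.197654 rad; t = (φ − α) mod 2π = 2.540467 rad, q = (β − φ) mod 2π = 0.644759 rad → L = 1.63·(2.540467 + 6.942224 + 0.644759) = 1.63·10.127450 = 16.507743 m
RSR: p² = 2 + d² − 2cos(α−β) + 2d(sin β − sin α) = 96.581428; p = √p² = 9.827585; φ = atan2(cos α − cos β, d − sin α + sin β) = -0.139165 rad; t = (α − φ) mod 2π = 4.079538 rad, q = (φ − β) mod 2π = 5.301607 rad → L = 1.63·(4.079538 + 9.827585 + 5.301607) = 1.63·19.208730 = 31.310230 m
LSR: p² = d² − 2 + 2cos(α−β) + 2d(sin α + sin β) = 64.883746; p = √p² = 8.055045; φ = atan2(−cos α − cos β, d + sin α + sin β) − atan2(−2, p) = 0.247216 rad; t = (φ − α) mod 2π = 2.590028 rad, q = (φ − β) mod 2π = 5.687987 rad → L = 1.63·(2.590028 + 8.055045 + 5.687987) = 1.63·16.333060 = 26.622888 m
RSL: p² = d² − 2 + 2cos(α−β) − 2d(sin α + sin β) = 63.899767; p = √p² = 7.993733; φ = atan2(cos α + cos β, d − sin α − sin β) − atan2(2, p) = -0.249037 rad; t = (α − φ) mod 2π = 4.189410 rad, q = (β − φ) mod 2π = 1.091450 rad → L = 1.63·(4.189410 + 7.993733 + 1.091450) = 1.63·13.274593 = 21.637587 m
RLR: c = (6 − d² + 2cos(α−β) + 2d(sin α − sin β))/8 = -11.072678, |c| > 1 → infeasible
LRL: c = (6 − d² + 2cos(α−β) − 2d(sin α − sin β))/8 = -5.024309, |c| > 1 → infeasible
Shortest: LSL with L = 16.507743 m ≈ 16.5077 m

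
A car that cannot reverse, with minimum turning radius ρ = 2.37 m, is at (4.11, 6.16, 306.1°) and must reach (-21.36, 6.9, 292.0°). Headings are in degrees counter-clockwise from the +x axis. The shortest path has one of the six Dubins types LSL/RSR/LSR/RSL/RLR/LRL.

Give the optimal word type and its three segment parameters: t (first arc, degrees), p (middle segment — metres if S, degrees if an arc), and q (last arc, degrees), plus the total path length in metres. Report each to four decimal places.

Let ψ = atan2(Δy, Δx) = atan2(0.74, -25.47) = 178.3358° be the start→goal bearing.
Normalize: d = |goal − start| / ρ = 25.480748/2.37 = 10.751370, α = (θ_start − ψ) mod 360° = 127.7642° = 2.229906 rad, β = (θ_goal − ψ) mod 360° = 113.6642° = 1.983814 rad.
Common terms: sin α = 0.790538, cos α = -0.612413, sin β = 0.915914, cos β = -0.401375, cos(α−β) = 0.969872, d² = 115.591964. Work in radians in the unit-radius frame; every candidate has L = ρ·(t + p + q).
LSL: p² = 2 + d² − 2cos(α−β) + 2d(sin α − sin β) = 112.956298; p = √p² = 10.628090; φ = atan2(cos β − cos α, d + sin α − sin β) = 0.019858 rad; t = (φ − α) mod 2π = 4.073137 rad, q = (β − φ) mod 2π = 1.963956 rad → L = 2.37·(4.073137 + 10.628090 + 1.963956) = 2.37·16.665184 = 39.496486 m
RSR: p² = 2 + d² − 2cos(α−β) + 2d(sin β − sin α) = 118.348141; p = √p² = 10.878793; φ = atan2(cos α − cos β, d − sin α + sin β) = -0.019400 rad; t = (α − φ) mod 2π = 2.249306 rad, q = (φ − β) mod 2π = 4.279971 rad → L = 2.37·(2.249306 + 10.878793 + 4.279971) = 2.37·17.408070 = 41.257126 m
LSR: p² = d² − 2 + 2cos(α−β) + 2d(sin α + sin β) = 152.225092; p = √p² = 12.337953; φ = atan2(−cos α − cos β, d + sin α + sin β) − atan2(−2, p) = 0.241902 rad; t = (φ − α) mod 2π = 4.295182 rad, q = (φ − β) mod 2π = 4.541273 rad → L = 2.37·(4.295182 + 12.337953 + 4.541273) = 2.37·21.174408 = 50.183348 m
RSL: p² = d² − 2 + 2cos(α−β) − 2d(sin α + sin β) = 78.838323; p = √p² = 8.879095; φ = atan2(cos α + cos β, d − sin α − sin β) − atan2(2, p) = -0.333169 rad; t = (α − φ) mod 2π = 2.563074 rad, q = (β − φ) mod 2π = 2.316983 rad → L = 2.37·(2.563074 + 8.879095 + 2.316983) = 2.37·13.759152 = 32.609190 m
RLR: c = (6 − d² + 2cos(α−β) + 2d(sin α − sin β))/8 = -13.793518, |c| > 1 → infeasible
LRL: c = (6 − d² + 2cos(α−β) − 2d(sin α − sin β))/8 = -13.119537, |c| > 1 → infeasible
Shortest: RSL with L = 32.609190 m ≈ 32.6092 m
Convert RSL to answer units (arcs ×180/π): t = 2.563074·180/π = 146.8533°, p = ρ·p = 2.37·8.879095 = 21.0435 m, q = 2.316983·180/π = 132.7533°, L = 32.6092 m.

RSL: t = 146.8533°, p = 21.0435 m, q = 132.7533°, L = 32.6092 m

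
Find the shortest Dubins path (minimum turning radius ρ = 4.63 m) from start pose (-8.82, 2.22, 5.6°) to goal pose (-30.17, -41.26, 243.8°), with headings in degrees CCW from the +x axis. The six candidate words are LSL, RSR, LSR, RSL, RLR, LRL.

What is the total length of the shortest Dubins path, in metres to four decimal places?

54.9043 m

Let ψ = atan2(Δy, Δx) = atan2(-43.48, -21.35) = -116.1524° be the start→goal bearing.
Normalize: d = |goal − start| / ρ = 48.438961/4.63 = 10.461979, α = (θ_start − ψ) mod 360° = 121.7524° = 2.124981 rad, β = (θ_goal − ψ) mod 360° = 359.9524° = 6.282355 rad.
Common terms: sin α = 0.850330, cos α = -0.526250, sin β = -0.000830, cos β = 1.000000, cos(α−β) = -0.526956, d² = 109.452995. Work in radians in the unit-radius frame; every candidate has L = ρ·(t + p + q).
LSL: p² = 2 + d² − 2cos(α−β) + 2d(sin α − sin β) = 130.316539; p = √p² = 11.415627; φ = atan2(cos β − cos α, d + sin α − sin β) = 0.134100 rad; t = (φ − α) mod 2π = 4.292304 rad, q = (β − φ) mod 2π = 6.148255 rad → L = 4.63·(4.292304 + 11.415627 + 6.148255) = 4.63·21.856187 = 101.194144 m
RSR: p² = 2 + d² − 2cos(α−β) + 2d(sin β − sin α) = 94.697273; p = √p² = 9.731252; φ = atan2(cos α − cos β, d − sin α + sin β) = -0.157490 rad; t = (α − φ) mod 2π = 2.282471 rad, q = (φ − β) mod 2π = 6.126525 rad → L = 4.63·(2.282471 + 9.731252 + 6.126525) = 4.63·18.140249 = 83.989352 m
LSR: p² = d² − 2 + 2cos(α−β) + 2d(sin α + sin β) = 124.173979; p = √p² = 11.143338; φ = atan2(−cos α − cos β, d + sin α + sin β) − atan2(−2, p) = 0.135731 rad; t = (φ − α) mod 2π = 4.293935 rad, q = (φ − β) mod 2π = 0.136561 rad → L = 4.63·(4.293935 + 11.143338 + 0.136561) = 4.63·15.573834 = 72.106852 m
RSL: p² = d² − 2 + 2cos(α−β) − 2d(sin α + sin β) = 88.624187; p = √p² = 9.414042; φ = atan2(cos α + cos β, d − sin α − sin β) − atan2(2, p) = -0.160091 rad; t = (α − φ) mod 2π = 2.285072 rad, q = (β − φ) mod 2π = 0.159261 rad → L = 4.63·(2.285072 + 9.414042 + 0.159261) = 4.63·11.858375 = 54.904278 m
RLR: c = (6 − d² + 2cos(α−β) + 2d(sin α − sin β))/8 = -10.837159, |c| > 1 → infeasible
LRL: c = (6 − d² + 2cos(α−β) − 2d(sin α − sin β))/8 = -15.289567, |c| > 1 → infeasible
Shortest: RSL with L = 54.904278 m ≈ 54.9043 m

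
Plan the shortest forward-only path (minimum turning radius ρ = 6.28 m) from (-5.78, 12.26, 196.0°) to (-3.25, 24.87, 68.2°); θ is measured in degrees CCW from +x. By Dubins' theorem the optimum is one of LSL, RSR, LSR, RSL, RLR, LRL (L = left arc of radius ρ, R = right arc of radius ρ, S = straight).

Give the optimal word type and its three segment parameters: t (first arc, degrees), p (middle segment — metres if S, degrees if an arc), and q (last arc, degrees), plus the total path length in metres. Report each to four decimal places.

LRL: t = 28.3018°, p = 241.6279°, q = 85.5261°, L = 38.9603 m

Let ψ = atan2(Δy, Δx) = atan2(12.61, 2.53) = 78.6551° be the start→goal bearing.
Normalize: d = |goal − start| / ρ = 12.861299/6.28 = 2.047977, α = (θ_start − ψ) mod 360° = 117.3449° = 2.048055 rad, β = (θ_goal − ψ) mod 360° = 349.5449° = 6.100709 rad.
Common terms: sin α = 0.888258, cos α = -0.459345, sin β = -0.181465, cos β = 0.983397, cos(α−β) = -0.612907, d² = 4.194212. Work in radians in the unit-radius frame; every candidate has L = ρ·(t + p + q).
LSL: p² = 2 + d² − 2cos(α−β) + 2d(sin α − sin β) = 11.801563; p = √p² = 3.435340; φ = atan2(cos β − cos α, d + sin α − sin β) = 0.433413 rad; t = (φ − α) mod 2π = 4.668544 rad, q = (β − φ) mod 2π = 5.667296 rad → L = 6.28·(4.668544 + 3.435340 + 5.667296) = 6.28·13.771180 = 86.483011 m
RSR: p² = 2 + d² − 2cos(α−β) + 2d(sin β − sin α) = 3.038489; p = √p² = 1.743126; φ = atan2(cos α − cos β, d − sin α + sin β) = -0.974953 rad; t = (α − φ) mod 2π = 3.023008 rad, q = (φ − β) mod 2π = 5.490709 rad → L = 6.28·(3.023008 + 1.743126 + 5.490709) = 6.28·10.256842 = 64.412969 m
LSR: p² = d² − 2 + 2cos(α−β) + 2d(sin α + sin β) = 3.863388; p = √p² = 1.965550; φ = atan2(−cos α − cos β, d + sin α + sin β) − atan2(−2, p) = 0.606097 rad; t = (φ − α) mod 2π = 4.841228 rad, q = (φ − β) mod 2π = 0.788573 rad → L = 6.28·(4.841228 + 1.965550 + 0.788573) = 6.28·7.595351 = 47.698807 m
RSL: p² = d² − 2 + 2cos(α−β) − 2d(sin α + sin β) = -1.926592 < 0 → infeasible
RLR: c = (6 − d² + 2cos(α−β) + 2d(sin α − sin β))/8 = 0.620189; p = 2π − arccos c = 5.381372 rad; φ = atan2(cos α − cos β, d − sin α + sin β) = -0.974953 rad; t = (α − φ + p/2) mod 2π = 5.713694 rad, q = (α − β − t + p) mod 2π = 1.898210 rad → L = 6.28·(5.713694 + 5.381372 + 1.898210) = 6.28·12.993276 = 81.597772 m
LRL: c = (6 − d² + 2cos(α−β) − 2d(sin α − sin β))/8 = -0.475195; p = 2π − arccos c = 4.217203 rad; φ = atan2(cos β − cos α, d + sin α − sin β) = 0.433413 rad; t = (φ − α + p/2) mod 2π = 0.493960 rad, q = (β − α − t + p) mod 2π = 1.492712 rad → L = 6.28·(0.493960 + 4.217203 + 1.492712) = 6.28·6.203875 = 38.960335 m
Shortest: LRL with L = 38.960335 m ≈ 38.9603 m
Convert LRL to answer units (arcs ×180/π): t = 0.493960·180/π = 28.3018°, p = 4.217203·180/π = 241.6279°, q = 1.492712·180/π = 85.5261°, L = 38.9603 m.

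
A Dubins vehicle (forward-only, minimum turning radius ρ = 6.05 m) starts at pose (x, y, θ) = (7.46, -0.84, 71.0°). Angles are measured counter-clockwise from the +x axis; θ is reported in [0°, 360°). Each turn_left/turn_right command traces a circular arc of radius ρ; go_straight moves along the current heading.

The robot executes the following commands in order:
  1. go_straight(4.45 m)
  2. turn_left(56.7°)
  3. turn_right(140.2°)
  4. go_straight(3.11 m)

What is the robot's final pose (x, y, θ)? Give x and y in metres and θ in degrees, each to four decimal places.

set_pose: (x, y, θ) = (7.4600, -0.8400, 71.0000°), ρ = 6.05
go_straight(4.45): x += 4.45·cos θ, y += 4.45·sin θ → (8.9088, 3.3676, 71.0000°)
turn_left(56.7°): centre at ρ to the left, rotate +56.7° → (7.9753, 9.0370, 127.7000°)
turn_right(140.2°): centre at ρ to the right, rotate −140.2° → (14.0717, 18.6433, -12.5000° ≡ 347.5000°)
go_straight(3.11): x += 3.11·cos θ, y += 3.11·sin θ → (17.1079, 17.9702, 347.5000°)

(17.1079, 17.9702, 347.5000°)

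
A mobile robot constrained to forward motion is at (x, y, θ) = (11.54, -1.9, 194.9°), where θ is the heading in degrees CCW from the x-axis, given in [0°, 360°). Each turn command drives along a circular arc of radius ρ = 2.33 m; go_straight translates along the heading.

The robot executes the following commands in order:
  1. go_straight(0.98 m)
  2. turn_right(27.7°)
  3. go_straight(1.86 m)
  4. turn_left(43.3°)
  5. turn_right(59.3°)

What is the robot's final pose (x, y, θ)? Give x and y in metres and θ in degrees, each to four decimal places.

(3.6600, -2.0591, 151.2000°)

set_pose: (x, y, θ) = (11.5400, -1.9000, 194.9000°), ρ = 2.33
go_straight(0.98): x += 0.98·cos θ, y += 0.98·sin θ → (10.5930, -2.1520, 194.9000°)
turn_right(27.7°): centre at ρ to the right, rotate −27.7° → (9.4776, -2.1724, 167.2000°)
go_straight(1.86): x += 1.86·cos θ, y += 1.86·sin θ → (7.6638, -1.7604, 167.2000°)
turn_left(43.3°): centre at ρ to the left, rotate +43.3° → (5.9651, -2.0249, 210.5000°)
turn_right(59.3°): centre at ρ to the right, rotate −59.3° → (3.6600, -2.0591, 151.2000°)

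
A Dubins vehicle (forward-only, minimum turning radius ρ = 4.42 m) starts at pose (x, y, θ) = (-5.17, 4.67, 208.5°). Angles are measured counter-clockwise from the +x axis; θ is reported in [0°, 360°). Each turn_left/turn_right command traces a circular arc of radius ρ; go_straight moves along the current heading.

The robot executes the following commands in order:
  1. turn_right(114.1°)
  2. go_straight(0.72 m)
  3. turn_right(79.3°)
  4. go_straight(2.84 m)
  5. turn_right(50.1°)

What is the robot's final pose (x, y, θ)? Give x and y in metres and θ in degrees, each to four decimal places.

(-2.0571, 13.6327, 325.0000°)

set_pose: (x, y, θ) = (-5.1700, 4.6700, 208.5000°), ρ = 4.42
turn_right(114.1°): centre at ρ to the right, rotate −114.1° → (-11.6860, 8.2153, 94.4000°)
go_straight(0.72): x += 0.72·cos θ, y += 0.72·sin θ → (-11.7413, 8.9332, 94.4000°)
turn_right(79.3°): centre at ρ to the right, rotate −79.3° → (-8.4857, 13.5396, 15.1000°)
go_straight(2.84): x += 2.84·cos θ, y += 2.84·sin θ → (-5.7438, 14.2795, 15.1000°)
turn_right(50.1°): centre at ρ to the right, rotate −50.1° → (-2.0571, 13.6327, -35.0000° ≡ 325.0000°)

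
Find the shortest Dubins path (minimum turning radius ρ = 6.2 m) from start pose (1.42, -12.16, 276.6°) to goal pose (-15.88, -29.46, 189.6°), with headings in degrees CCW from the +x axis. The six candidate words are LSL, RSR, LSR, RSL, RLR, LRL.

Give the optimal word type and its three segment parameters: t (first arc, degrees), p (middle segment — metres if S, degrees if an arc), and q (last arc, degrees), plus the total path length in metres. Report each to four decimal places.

Let ψ = atan2(Δy, Δx) = atan2(-17.30, -17.30) = -135.0000° be the start→goal bearing.
Normalize: d = |goal − start| / ρ = 24.465895/6.2 = 3.946112, α = (θ_start − ψ) mod 360° = 51.6000° = 0.900590 rad, β = (θ_goal − ψ) mod 360° = 324.6000° = 5.665339 rad.
Common terms: sin α = 0.783693, cos α = 0.621148, sin β = -0.579281, cos β = 0.815128, cos(α−β) = 0.052336, d² = 15.571800. Work in radians in the unit-radius frame; every candidate has L = ρ·(t + p + q).
LSL: p² = 2 + d² − 2cos(α−β) + 2d(sin α − sin β) = 28.224029; p = √p² = 5.312629; φ = atan2(cos β − cos α, d + sin α − sin β) = 0.036521 rad; t = (φ − α) mod 2π = 5.419117 rad, q = (β − φ) mod 2π = 5.628818 rad → L = 6.2·(5.419117 + 5.312629 + 5.628818) = 6.2·16.360563 = 101.435493 m
RSR: p² = 2 + d² − 2cos(α−β) + 2d(sin β − sin α) = 6.710227; p = √p² = 2.590411; φ = atan2(cos α − cos β, d − sin α + sin β) = -0.074954 rad; t = (α − φ) mod 2π = 0.975544 rad, q = (φ − β) mod 2π = 0.542893 rad → L = 6.2·(0.975544 + 2.590411 + 0.542893) = 6.2·4.108847 = 25.474852 m
LSR: p² = d² − 2 + 2cos(α−β) + 2d(sin α + sin β) = 15.289740; p = √p² = 3.910210; φ = atan2(−cos α − cos β, d + sin α + sin β) − atan2(−2, p) = 0.139642 rad; t = (φ − α) mod 2π = 5.522237 rad, q = (φ − β) mod 2π = 0.757488 rad → L = 6.2·(5.522237 + 3.910210 + 0.757488) = 6.2·10.189935 = 63.177600 m
RSL: p² = d² − 2 + 2cos(α−β) − 2d(sin α + sin β) = 12.063205; p = √p² = 3.473212; φ = atan2(cos α + cos β, d − sin α − sin β) − atan2(2, p) = -0.155950 rad; t = (α − φ) mod 2π = 1.056540 rad, q = (β − φ) mod 2π = 5.821288 rad → L = 6.2·(1.056540 + 3.473212 + 5.821288) = 6.2·10.351040 = 64.176450 m
RLR: c = (6 − d² + 2cos(α−β) + 2d(sin α − sin β))/8 = 0.161222; p = 2π − arccos c = 4.874317 rad; φ = atan2(cos α − cos β, d − sin α + sin β) = -0.074954 rad; t = (α − φ + p/2) mod 2π = 3.412703 rad, q = (α − β − t + p) mod 2π = 2.980051 rad → L = 6.2·(3.412703 + 4.874317 + 2.980051) = 6.2·11.267071 = 69.855841 m
LRL: c = (6 − d² + 2cos(α−β) − 2d(sin α − sin β))/8 = -2.528004, |c| > 1 → infeasible
Shortest: RSR with L = 25.474852 m ≈ 25.4749 m
Convert RSR to answer units (arcs ×180/π): t = 0.975544·180/π = 55.8946°, p = ρ·p = 6.2·2.590411 = 16.0605 m, q = 0.542893·180/π = 31.1054°, L = 25.4749 m.

RSR: t = 55.8946°, p = 16.0605 m, q = 31.1054°, L = 25.4749 m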